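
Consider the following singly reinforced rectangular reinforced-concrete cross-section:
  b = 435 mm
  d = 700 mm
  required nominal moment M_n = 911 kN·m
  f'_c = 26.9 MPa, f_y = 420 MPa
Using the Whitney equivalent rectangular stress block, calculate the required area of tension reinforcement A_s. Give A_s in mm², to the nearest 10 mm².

A_s ≈ 3460 mm²

With M_n = 0.85 f'_c a b (d − a/2), solve the quadratic for a:
a = d − √(d² − 2M_n/(0.85 f'_c b)) = 700 − √(700² − 2 × 911×10⁶/(0.85 × 26.9 × 435)) = 146.09 mm.
A_s = 0.85 f'_c a b / f_y = 0.85 × 26.9 × 146.09 × 435 / 420 = 3459.6 mm².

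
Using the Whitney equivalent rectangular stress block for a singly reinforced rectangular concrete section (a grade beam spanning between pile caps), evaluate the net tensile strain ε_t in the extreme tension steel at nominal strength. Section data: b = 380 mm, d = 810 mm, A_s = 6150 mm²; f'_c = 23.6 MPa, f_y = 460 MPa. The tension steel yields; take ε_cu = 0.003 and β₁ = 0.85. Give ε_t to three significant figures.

ε_t ≈ 0.00257

a = A_s f_y/(0.85 f'_c b) = 371.12 mm.
β₁ = 0.85, so c = a/β₁ = 371.12/0.85 = 436.61 mm.
From the linear strain diagram with ε_cu = 0.003: ε_t = 0.003 (d − c)/c = 0.003 × (810 − 436.61)/436.61 = 0.00257.
ε_t < 0.004 — the section is over-reinforced for flexure under ACI limits.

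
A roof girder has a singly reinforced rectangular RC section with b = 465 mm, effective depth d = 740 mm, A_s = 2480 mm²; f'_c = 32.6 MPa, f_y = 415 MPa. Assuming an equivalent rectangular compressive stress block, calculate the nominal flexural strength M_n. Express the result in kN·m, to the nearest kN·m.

T = A_s f_y = 2480 × 415 = 1029200 N = 1029.2 kN.
From C = T: a = T/(0.85 f'_c b) = 1029200/(0.85 × 32.6 × 465) = 79.87 mm.
M_n = T(d − a/2) = 1029.2 kN × (740 − 39.935) mm = 720.51 kN·m.

M_n ≈ 721 kN·m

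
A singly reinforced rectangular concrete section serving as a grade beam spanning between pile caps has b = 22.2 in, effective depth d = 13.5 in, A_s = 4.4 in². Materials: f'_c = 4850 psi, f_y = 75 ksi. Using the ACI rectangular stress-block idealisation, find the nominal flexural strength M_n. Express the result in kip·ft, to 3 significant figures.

M_n ≈ 322 kip·ft

T = A_s f_y = 4.4 × 75 = 330 kips.
a = T/(0.85 f'_c b) = 330/(0.85 × 4.85 × 22.2) = 3.606 in.
M_n = T(d − a/2) = 330 × (13.5 − 1.803) = 3860.0 kip·in = 3860.0/12 = 321.67 kip·ft.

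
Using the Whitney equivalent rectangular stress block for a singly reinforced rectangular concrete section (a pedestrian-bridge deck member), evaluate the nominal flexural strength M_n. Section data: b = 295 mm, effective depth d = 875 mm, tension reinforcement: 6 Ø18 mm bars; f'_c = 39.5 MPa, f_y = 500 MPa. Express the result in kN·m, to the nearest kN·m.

A_s = 6 × 254 = 1524 mm².
T = A_s f_y = 1524 × 500 = 762000 N = 762 kN.
From C = T: a = T/(0.85 f'_c b) = 762000/(0.85 × 39.5 × 295) = 76.93 mm.
M_n = T(d − a/2) = 762 kN × (875 − 38.465) mm = 637.44 kN·m.

M_n ≈ 637 kN·m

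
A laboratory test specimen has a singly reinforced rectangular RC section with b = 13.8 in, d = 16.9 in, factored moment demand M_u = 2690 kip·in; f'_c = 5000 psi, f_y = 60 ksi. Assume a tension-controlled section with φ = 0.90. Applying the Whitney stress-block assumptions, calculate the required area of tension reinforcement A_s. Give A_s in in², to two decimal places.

M_n = M_u/φ = 2690/0.90 = 2988.89 kip·in.
From M_n = 0.85 f'_c a b (d − a/2):
a = d − √(d² − 2M_n/(0.85 f'_c b)) = 16.9 − √(16.9² − 2 × 2988.89/(0.85 × 5 × 13.8)) = 3.347 in.
A_s = 0.85 f'_c a b / f_y = 0.85 × 5 × 3.347 × 13.8 / 60 = 3.272 in².

A_s ≈ 3.27 in²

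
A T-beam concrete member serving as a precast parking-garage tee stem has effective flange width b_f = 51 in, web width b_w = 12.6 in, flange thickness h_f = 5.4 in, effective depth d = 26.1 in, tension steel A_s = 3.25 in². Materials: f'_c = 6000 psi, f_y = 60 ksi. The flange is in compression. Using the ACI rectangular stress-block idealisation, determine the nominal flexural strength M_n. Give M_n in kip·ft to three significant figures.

M_n ≈ 418 kip·ft

Tension: T = A_s f_y = 3.25 × 60 = 195 kips.
Try a within the flange: a = T/(0.85 f'_c b_f) = 195/(0.85 × 6 × 51) = 0.750 in.
Since a = 0.750 ≤ h_f = 5.4 in, the stress block lies entirely in the flange; analyse as a rectangular beam of width b_f.
M_n = T(d − a/2) = 195 × (26.1 − 0.375) = 5016.4 kip·in.
M_n = 5016.4/12 = 418.03 kip·ft.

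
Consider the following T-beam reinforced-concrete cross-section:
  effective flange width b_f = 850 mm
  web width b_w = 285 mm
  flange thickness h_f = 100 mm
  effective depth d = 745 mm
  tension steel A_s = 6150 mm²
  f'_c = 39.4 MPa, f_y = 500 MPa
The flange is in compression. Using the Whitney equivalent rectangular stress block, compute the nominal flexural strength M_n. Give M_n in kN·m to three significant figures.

M_n ≈ 2120 kN·m

Tension: T = A_s f_y = 6150 × 500 = 3075000 N.
Try a within the flange: a = T/(0.85 f'_c b_f) = 3075000/(0.85 × 39.4 × 850) = 108.02 mm.
a = 108.02 > h_f = 100 mm: the block extends into the web. Split into flange-overhang and web parts.
C_f = 0.85 f'_c (b_f − b_w) h_f = 0.85 × 39.4 × (850 − 285) × 100 = 1892185 N.
Remaining web compression depth: a_w = (T − C_f)/(0.85 f'_c b_w) = (3075000 − 1892185)/(0.85 × 39.4 × 285) = 123.92 mm.
M_n = C_f(d − h_f/2) + (T − C_f)(d − a_w/2) = 1892185 × (745 − 50) + 1182815 × (745 − 61.96) = 1315.07 + 807.91 = 2122.98 × 10⁶ N·mm.
M_n = 2122.98 kN·m.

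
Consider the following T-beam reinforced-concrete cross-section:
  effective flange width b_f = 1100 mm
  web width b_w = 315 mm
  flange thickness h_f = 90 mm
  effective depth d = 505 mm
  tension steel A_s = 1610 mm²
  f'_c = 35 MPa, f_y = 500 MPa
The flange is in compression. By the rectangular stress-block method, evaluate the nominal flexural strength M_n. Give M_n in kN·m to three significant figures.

Tension: T = A_s f_y = 1610 × 500 = 805000 N.
Try a within the flange: a = T/(0.85 f'_c b_f) = 805000/(0.85 × 35 × 1100) = 24.60 mm.
Since a = 24.60 ≤ h_f = 90 mm, the stress block lies entirely in the flange; analyse as a rectangular beam of width b_f.
M_n = T(d − a/2) = 805000 × (505 − 12.3) = 396.62 × 10⁶ N·mm.
M_n = 396.62 kN·m.

M_n ≈ 397 kN·m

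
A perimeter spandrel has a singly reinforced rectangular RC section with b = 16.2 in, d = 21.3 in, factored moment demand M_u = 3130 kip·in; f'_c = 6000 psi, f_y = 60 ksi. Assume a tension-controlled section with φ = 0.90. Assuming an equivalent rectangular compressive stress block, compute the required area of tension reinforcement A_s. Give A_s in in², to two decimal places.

M_n = M_u/φ = 3130/0.90 = 3477.78 kip·in.
From M_n = 0.85 f'_c a b (d − a/2):
a = d − √(d² − 2M_n/(0.85 f'_c b)) = 21.3 − √(21.3² − 2 × 3477.78/(0.85 × 6 × 16.2)) = 2.078 in.
A_s = 0.85 f'_c a b / f_y = 0.85 × 6 × 2.078 × 16.2 / 60 = 2.861 in².

A_s ≈ 2.86 in²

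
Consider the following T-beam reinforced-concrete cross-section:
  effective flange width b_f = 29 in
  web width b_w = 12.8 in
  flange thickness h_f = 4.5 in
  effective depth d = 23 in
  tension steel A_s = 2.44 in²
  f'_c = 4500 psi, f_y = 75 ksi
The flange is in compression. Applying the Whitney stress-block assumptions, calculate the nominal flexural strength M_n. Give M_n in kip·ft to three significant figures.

Tension: T = A_s f_y = 2.44 × 75 = 183 kips.
Try a within the flange: a = T/(0.85 f'_c b_f) = 183/(0.85 × 4.5 × 29) = 1.650 in.
Since a = 1.650 ≤ h_f = 4.5 in, the stress block lies entirely in the flange; analyse as a rectangular beam of width b_f.
M_n = T(d − a/2) = 183 × (23 − 0.825) = 4058.0 kip·in.
M_n = 4058.0/12 = 338.17 kip·ft.

M_n ≈ 338 kip·ft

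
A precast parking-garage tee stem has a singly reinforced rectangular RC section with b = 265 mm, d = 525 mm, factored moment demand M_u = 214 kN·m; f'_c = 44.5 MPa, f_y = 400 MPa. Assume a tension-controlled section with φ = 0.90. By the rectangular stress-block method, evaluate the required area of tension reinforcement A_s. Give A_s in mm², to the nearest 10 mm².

M_n = M_u/φ = 214/0.90 = 237.778 kN·m.
With M_n = 0.85 f'_c a b (d − a/2), solve the quadratic for a:
a = d − √(d² − 2M_n/(0.85 f'_c b)) = 525 − √(525² − 2 × 237.778×10⁶/(0.85 × 44.5 × 265)) = 47.32 mm.
A_s = 0.85 f'_c a b / f_y = 0.85 × 44.5 × 47.32 × 265 / 400 = 1185.8 mm².

A_s ≈ 1190 mm²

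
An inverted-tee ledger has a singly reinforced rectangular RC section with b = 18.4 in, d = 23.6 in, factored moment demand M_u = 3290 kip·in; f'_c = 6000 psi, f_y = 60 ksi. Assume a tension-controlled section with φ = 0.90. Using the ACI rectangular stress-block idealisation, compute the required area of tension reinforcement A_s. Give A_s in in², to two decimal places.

A_s ≈ 2.68 in²

M_n = M_u/φ = 3290/0.90 = 3655.56 kip·in.
From M_n = 0.85 f'_c a b (d − a/2):
a = d − √(d² − 2M_n/(0.85 f'_c b)) = 23.6 − √(23.6² − 2 × 3655.56/(0.85 × 6 × 18.4)) = 1.713 in.
A_s = 0.85 f'_c a b / f_y = 0.85 × 6 × 1.713 × 18.4 / 60 = 2.679 in².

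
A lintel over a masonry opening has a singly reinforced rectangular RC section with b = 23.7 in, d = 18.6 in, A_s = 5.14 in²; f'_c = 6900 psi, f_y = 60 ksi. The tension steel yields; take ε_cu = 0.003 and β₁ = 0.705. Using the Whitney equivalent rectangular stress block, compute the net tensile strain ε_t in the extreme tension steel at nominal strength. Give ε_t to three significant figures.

ε_t ≈ 0.0147

a = A_s f_y/(0.85 f'_c b) = 2.219 in.
β₁ = 0.705, so c = a/β₁ = 2.219/0.705 = 3.148 in.
From the linear strain diagram with ε_cu = 0.003: ε_t = 0.003 (d − c)/c = 0.003 × (18.6 − 3.148)/3.148 = 0.0147.
Since ε_t ≥ 0.005, the section is tension-controlled.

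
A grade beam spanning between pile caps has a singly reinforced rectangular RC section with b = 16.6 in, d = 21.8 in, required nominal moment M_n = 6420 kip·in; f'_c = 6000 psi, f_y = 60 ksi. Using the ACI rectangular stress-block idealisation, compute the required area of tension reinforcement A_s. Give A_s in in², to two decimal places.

A_s ≈ 5.38 in²

From M_n = 0.85 f'_c a b (d − a/2):
a = d − √(d² − 2M_n/(0.85 f'_c b)) = 21.8 − √(21.8² − 2 × 6420/(0.85 × 6 × 16.6)) = 3.812 in.
A_s = 0.85 f'_c a b / f_y = 0.85 × 6 × 3.812 × 16.6 / 60 = 5.379 in².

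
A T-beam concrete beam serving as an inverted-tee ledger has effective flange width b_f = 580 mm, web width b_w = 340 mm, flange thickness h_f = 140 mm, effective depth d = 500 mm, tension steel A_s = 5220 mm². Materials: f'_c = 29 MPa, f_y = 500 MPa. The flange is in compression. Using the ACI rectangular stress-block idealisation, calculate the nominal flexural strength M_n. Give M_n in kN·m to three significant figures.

M_n ≈ 1060 kN·m

Tension: T = A_s f_y = 5220 × 500 = 2610000 N.
Try a within the flange: a = T/(0.85 f'_c b_f) = 2610000/(0.85 × 29 × 580) = 182.56 mm.
a = 182.56 > h_f = 140 mm: the block extends into the web. Split into flange-overhang and web parts.
C_f = 0.85 f'_c (b_f − b_w) h_f = 0.85 × 29 × (580 − 340) × 140 = 828240 N.
Remaining web compression depth: a_w = (T − C_f)/(0.85 f'_c b_w) = (2610000 − 828240)/(0.85 × 29 × 340) = 212.60 mm.
M_n = C_f(d − h_f/2) + (T − C_f)(d − a_w/2) = 828240 × (500 − 70) + 1781760 × (500 − 106.3) = 356.14 + 701.48 = 1057.62 × 10⁶ N·mm.
M_n = 1057.62 kN·m.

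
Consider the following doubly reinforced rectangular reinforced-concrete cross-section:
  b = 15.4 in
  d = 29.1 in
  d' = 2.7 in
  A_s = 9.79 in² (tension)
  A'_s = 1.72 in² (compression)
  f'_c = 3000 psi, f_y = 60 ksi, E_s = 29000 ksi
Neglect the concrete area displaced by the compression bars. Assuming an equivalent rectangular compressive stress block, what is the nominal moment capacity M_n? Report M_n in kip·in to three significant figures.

M_n ≈ 13800 kip·in

Assume both steels yield.
a = (A_s − A'_s) f_y/(0.85 f'_c b) = (9.79 − 1.72) × 60/(0.85 × 3 × 15.4) = 12.330 in.
c = a/β₁ = 12.330/0.85 = 14.506 in; ε'_s = 0.003(c − d')/c = 0.0024 ≥ ε_y = 0.0021, so the compression steel yields.
M_n = (A_s − A'_s) f_y (d − a/2) + A'_s f_y (d − d') = 484.2 × (29.1 − 6.165) + 103.2 × (29.1 − 2.7) = 11105.1 + 2724.5 = 13829.6 kip·in.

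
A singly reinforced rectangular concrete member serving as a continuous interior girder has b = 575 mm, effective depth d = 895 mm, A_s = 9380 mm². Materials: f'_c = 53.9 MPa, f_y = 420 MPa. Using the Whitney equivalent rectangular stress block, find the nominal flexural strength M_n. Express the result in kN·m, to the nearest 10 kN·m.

M_n ≈ 3230 kN·m

T = A_s f_y = 9380 × 420 = 3939600 N = 3939.6 kN.
From C = T: a = T/(0.85 f'_c b) = 3939600/(0.85 × 53.9 × 575) = 149.55 mm.
M_n = T(d − a/2) = 3939.6 kN × (895 − 74.775) mm = 3231.36 kN·m.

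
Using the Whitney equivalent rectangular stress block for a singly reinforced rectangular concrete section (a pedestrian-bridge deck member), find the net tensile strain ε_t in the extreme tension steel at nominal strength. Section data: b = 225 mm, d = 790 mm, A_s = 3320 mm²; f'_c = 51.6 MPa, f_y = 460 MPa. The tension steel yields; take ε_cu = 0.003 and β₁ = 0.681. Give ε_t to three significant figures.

a = A_s f_y/(0.85 f'_c b) = 154.76 mm.
β₁ = 0.681, so c = a/β₁ = 154.76/0.681 = 227.25 mm.
From the linear strain diagram with ε_cu = 0.003: ε_t = 0.003 (d − c)/c = 0.003 × (790 − 227.25)/227.25 = 0.00743.
Since ε_t ≥ 0.005, the section is tension-controlled.

ε_t ≈ 0.00743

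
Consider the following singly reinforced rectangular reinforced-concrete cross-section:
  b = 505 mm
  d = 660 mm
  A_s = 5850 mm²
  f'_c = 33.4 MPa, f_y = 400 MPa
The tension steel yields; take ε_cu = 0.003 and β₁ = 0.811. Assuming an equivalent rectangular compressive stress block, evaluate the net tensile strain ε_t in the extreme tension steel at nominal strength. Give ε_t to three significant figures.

a = A_s f_y/(0.85 f'_c b) = 163.21 mm.
β₁ = 0.811, so c = a/β₁ = 163.21/0.811 = 201.25 mm.
From the linear strain diagram with ε_cu = 0.003: ε_t = 0.003 (d − c)/c = 0.003 × (660 − 201.25)/201.25 = 0.00684.
Since ε_t ≥ 0.005, the section is tension-controlled.

ε_t ≈ 0.00684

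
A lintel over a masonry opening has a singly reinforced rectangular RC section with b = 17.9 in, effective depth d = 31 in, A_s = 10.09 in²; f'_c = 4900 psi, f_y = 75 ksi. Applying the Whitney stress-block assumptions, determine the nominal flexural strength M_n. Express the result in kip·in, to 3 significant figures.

T = A_s f_y = 10.09 × 75 = 756.75 kips.
a = T/(0.85 f'_c b) = 756.75/(0.85 × 4.9 × 17.9) = 10.150 in.
M_n = T(d − a/2) = 756.75 × (31 − 5.075) = 19618.7 kip·in.

M_n ≈ 19600 kip·in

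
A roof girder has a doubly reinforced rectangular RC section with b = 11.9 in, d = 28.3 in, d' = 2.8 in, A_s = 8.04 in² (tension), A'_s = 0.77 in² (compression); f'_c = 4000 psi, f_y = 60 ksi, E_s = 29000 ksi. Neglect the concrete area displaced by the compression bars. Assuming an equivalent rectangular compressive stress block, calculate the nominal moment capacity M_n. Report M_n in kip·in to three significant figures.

Assume both steels yield.
a = (A_s − A'_s) f_y/(0.85 f'_c b) = (8.04 − 0.77) × 60/(0.85 × 4 × 11.9) = 10.781 in.
c = a/β₁ = 10.781/0.85 = 12.684 in; ε'_s = 0.003(c − d')/c = 0.0023 ≥ ε_y = 0.0021, so the compression steel yields.
M_n = (A_s − A'_s) f_y (d − a/2) + A'_s f_y (d − d') = 436.2 × (28.3 − 5.3905) + 46.2 × (28.3 − 2.8) = 9993.1 + 1178.1 = 11171.2 kip·in.

M_n ≈ 11200 kip·in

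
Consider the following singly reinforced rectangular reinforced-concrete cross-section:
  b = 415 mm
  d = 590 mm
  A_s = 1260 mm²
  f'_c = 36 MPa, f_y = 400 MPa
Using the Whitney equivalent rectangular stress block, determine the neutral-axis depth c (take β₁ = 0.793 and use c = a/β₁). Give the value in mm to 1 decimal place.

c ≈ 50.0 mm

T = A_s f_y = 1260 × 400 = 504000 N = 504 kN.
Setting C = 0.85 f'_c a b equal to T: a = 504000/(0.85 × 36 × 415) = 39.688 mm.
With β₁ = 0.793, c = a/β₁ = 39.688/0.793 = 50.0 mm.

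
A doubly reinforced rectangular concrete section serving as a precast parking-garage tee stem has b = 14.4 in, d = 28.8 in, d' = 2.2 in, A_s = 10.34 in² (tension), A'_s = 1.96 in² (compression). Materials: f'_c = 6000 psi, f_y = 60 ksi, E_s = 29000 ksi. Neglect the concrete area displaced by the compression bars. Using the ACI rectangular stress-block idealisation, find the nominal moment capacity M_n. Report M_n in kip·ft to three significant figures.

M_n ≈ 1320 kip·ft

Assume both steels yield.
a = (A_s − A'_s) f_y/(0.85 f'_c b) = (10.34 − 1.96) × 60/(0.85 × 6 × 14.4) = 6.846 in.
c = a/β₁ = 6.846/0.75 = 9.128 in; ε'_s = 0.003(c − d')/c = 0.0023 ≥ ε_y = 0.0021, so the compression steel yields.
M_n = (A_s − A'_s) f_y (d − a/2) + A'_s f_y (d − d') = 502.8 × (28.8 − 3.423) + 117.6 × (28.8 − 2.2) = 12759.6 + 3128.2 = 15887.8 kip·in = 15887.8/12 = 1323.98 kip·ft.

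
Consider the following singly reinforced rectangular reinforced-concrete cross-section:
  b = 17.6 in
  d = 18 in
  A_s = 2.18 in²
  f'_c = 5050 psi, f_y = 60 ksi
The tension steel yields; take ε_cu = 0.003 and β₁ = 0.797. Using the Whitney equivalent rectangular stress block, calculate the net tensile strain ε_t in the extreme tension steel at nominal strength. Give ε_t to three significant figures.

ε_t ≈ 0.0219

a = A_s f_y/(0.85 f'_c b) = 1.731 in.
β₁ = 0.797, so c = a/β₁ = 1.731/0.797 = 2.172 in.
From the linear strain diagram with ε_cu = 0.003: ε_t = 0.003 (d − c)/c = 0.003 × (18 − 2.172)/2.172 = 0.0219.
Since ε_t ≥ 0.005, the section is tension-controlled.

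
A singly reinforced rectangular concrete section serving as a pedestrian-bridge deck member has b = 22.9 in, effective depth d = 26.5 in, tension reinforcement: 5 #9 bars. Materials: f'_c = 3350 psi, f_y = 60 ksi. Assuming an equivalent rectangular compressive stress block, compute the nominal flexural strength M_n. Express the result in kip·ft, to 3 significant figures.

A_s = 5 × 1 = 5 in².
T = A_s f_y = 5 × 60 = 300 kips.
a = T/(0.85 f'_c b) = 300/(0.85 × 3.35 × 22.9) = 4.601 in.
M_n = T(d − a/2) = 300 × (26.5 − 2.3005) = 7259.9 kip·in = 7259.9/12 = 604.99 kip·ft.

M_n ≈ 605 kip·ft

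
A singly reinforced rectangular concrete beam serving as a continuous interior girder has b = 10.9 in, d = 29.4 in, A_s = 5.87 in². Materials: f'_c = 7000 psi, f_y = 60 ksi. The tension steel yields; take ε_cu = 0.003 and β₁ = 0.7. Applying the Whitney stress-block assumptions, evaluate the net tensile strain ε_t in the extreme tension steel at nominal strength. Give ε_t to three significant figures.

ε_t ≈ 0.00837

a = A_s f_y/(0.85 f'_c b) = 5.431 in.
β₁ = 0.7, so c = a/β₁ = 5.431/0.7 = 7.759 in.
From the linear strain diagram with ε_cu = 0.003: ε_t = 0.003 (d − c)/c = 0.003 × (29.4 − 7.759)/7.759 = 0.00837.
Since ε_t ≥ 0.005, the section is tension-controlled.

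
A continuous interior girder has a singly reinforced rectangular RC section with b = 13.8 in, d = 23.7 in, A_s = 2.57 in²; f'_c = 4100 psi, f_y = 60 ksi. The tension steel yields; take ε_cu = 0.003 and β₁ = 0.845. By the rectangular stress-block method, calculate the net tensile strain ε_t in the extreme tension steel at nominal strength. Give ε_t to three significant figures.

ε_t ≈ 0.0157

a = A_s f_y/(0.85 f'_c b) = 3.206 in.
β₁ = 0.845, so c = a/β₁ = 3.206/0.845 = 3.794 in.
From the linear strain diagram with ε_cu = 0.003: ε_t = 0.003 (d − c)/c = 0.003 × (23.7 − 3.794)/3.794 = 0.0157.
Since ε_t ≥ 0.005, the section is tension-controlled.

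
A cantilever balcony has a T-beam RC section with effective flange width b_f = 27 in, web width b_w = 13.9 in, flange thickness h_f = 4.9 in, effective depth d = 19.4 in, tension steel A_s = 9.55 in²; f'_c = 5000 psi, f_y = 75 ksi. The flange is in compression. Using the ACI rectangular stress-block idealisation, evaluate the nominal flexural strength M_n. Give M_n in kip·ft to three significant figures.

Tension: T = A_s f_y = 9.55 × 75 = 716.25 kips.
Try a within the flange: a = T/(0.85 f'_c b_f) = 716.25/(0.85 × 5 × 27) = 6.242 in.
a = 6.242 > h_f = 4.9 in: the block extends into the web. Split into flange-overhang and web parts.
C_f = 0.85 f'_c (b_f − b_w) h_f = 0.85 × 5 × (27 − 13.9) × 4.9 = 272.8 kips.
Remaining web compression depth: a_w = (T − C_f)/(0.85 f'_c b_w) = (716.25 − 272.8)/(0.85 × 5 × 13.9) = 7.507 in.
M_n = C_f(d − h_f/2) + (T − C_f)(d − a_w/2) = 272.8 × (19.4 − 2.45) + 443.45 × (19.4 − 3.7535) = 4624.0 + 6938.4 = 11562.4 kip·in.
M_n = 11562.4/12 = 963.53 kip·ft.

M_n ≈ 964 kip·ft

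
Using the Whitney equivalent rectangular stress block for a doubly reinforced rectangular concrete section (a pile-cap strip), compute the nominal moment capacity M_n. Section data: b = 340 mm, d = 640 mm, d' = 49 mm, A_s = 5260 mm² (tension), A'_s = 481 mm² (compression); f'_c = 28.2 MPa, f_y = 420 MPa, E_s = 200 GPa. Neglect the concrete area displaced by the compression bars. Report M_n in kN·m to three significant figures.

M_n ≈ 1160 kN·m

Assume both tension and compression steel yield.
Net tension couple steel: A_s − A'_s = 4779 mm².
a = (A_s − A'_s) f_y / (0.85 f'_c b) = 2007180/(0.85 × 28.2 × 340) = 246.29 mm.
c = a/β₁ = 246.29/0.849 = 290.09 mm; ε'_s = 0.003(c − d')/c = 0.0025 ≥ f_y/E_s = 0.0021, so compression steel does yield.
M_n = (A_s − A'_s) f_y (d − a/2) + A'_s f_y (d − d') = [2007180 × (640 − 123.145) + 202020 × (640 − 49)] × 10⁻⁶ = 1037.42 + 119.39 = 1156.81 kN·m.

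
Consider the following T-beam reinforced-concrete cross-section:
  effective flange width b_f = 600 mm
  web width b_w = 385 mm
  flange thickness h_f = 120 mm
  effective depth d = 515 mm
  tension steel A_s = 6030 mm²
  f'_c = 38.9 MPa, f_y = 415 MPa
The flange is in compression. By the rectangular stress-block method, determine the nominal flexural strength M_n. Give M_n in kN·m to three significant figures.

M_n ≈ 1130 kN·m

Tension: T = A_s f_y = 6030 × 415 = 2502450 N.
Try a within the flange: a = T/(0.85 f'_c b_f) = 2502450/(0.85 × 38.9 × 600) = 126.14 mm.
a = 126.14 > h_f = 120 mm: the block extends into the web. Split into flange-overhang and web parts.
C_f = 0.85 f'_c (b_f − b_w) h_f = 0.85 × 38.9 × (600 − 385) × 120 = 853077 N.
Remaining web compression depth: a_w = (T − C_f)/(0.85 f'_c b_w) = (2502450 − 853077)/(0.85 × 38.9 × 385) = 129.57 mm.
M_n = C_f(d − h_f/2) + (T − C_f)(d − a_w/2) = 853077 × (515 − 60) + 1649373 × (515 − 64.785) = 388.15 + 742.57 = 1130.72 × 10⁶ N·mm.
M_n = 1130.72 kN·m.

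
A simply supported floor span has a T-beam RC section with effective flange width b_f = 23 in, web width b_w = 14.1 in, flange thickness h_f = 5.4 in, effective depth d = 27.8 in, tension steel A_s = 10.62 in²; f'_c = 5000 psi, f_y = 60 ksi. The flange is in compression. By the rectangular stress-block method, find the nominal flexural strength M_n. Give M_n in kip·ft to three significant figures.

Tension: T = A_s f_y = 10.62 × 60 = 637.2 kips.
Try a within the flange: a = T/(0.85 f'_c b_f) = 637.2/(0.85 × 5 × 23) = 6.519 in.
a = 6.519 > h_f = 5.4 in: the block extends into the web. Split into flange-overhang and web parts.
C_f = 0.85 f'_c (b_f − b_w) h_f = 0.85 × 5 × (23 − 14.1) × 5.4 = 204.3 kips.
Remaining web compression depth: a_w = (T − C_f)/(0.85 f'_c b_w) = (637.2 − 204.3)/(0.85 × 5 × 14.1) = 7.224 in.
M_n = C_f(d − h_f/2) + (T − C_f)(d − a_w/2) = 204.3 × (27.8 − 2.7) + 432.9 × (27.8 − 3.612) = 5127.9 + 10471.0 = 15598.9 kip·in.
M_n = 15598.9/12 = 1299.91 kip·ft.

M_n ≈ 1300 kip·ft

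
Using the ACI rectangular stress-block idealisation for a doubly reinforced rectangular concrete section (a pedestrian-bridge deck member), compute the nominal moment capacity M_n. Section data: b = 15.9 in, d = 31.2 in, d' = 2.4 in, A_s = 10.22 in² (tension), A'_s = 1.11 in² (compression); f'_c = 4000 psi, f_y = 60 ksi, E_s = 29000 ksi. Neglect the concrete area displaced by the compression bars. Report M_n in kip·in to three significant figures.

Assume both steels yield.
a = (A_s − A'_s) f_y/(0.85 f'_c b) = (10.22 − 1.11) × 60/(0.85 × 4 × 15.9) = 10.111 in.
c = a/β₁ = 10.111/0.85 = 11.895 in; ε'_s = 0.003(c − d')/c = 0.0024 ≥ ε_y = 0.0021, so the compression steel yields.
M_n = (A_s − A'_s) f_y (d − a/2) + A'_s f_y (d − d') = 546.6 × (31.2 − 5.0555) + 66.6 × (31.2 − 2.4) = 14290.6 + 1918.1 = 16208.7 kip·in.

M_n ≈ 16200 kip·in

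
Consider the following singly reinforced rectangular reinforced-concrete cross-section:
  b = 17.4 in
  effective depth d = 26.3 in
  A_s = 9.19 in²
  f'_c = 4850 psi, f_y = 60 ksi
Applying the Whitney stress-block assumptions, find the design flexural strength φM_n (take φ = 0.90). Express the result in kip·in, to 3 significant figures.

φM_n ≈ 11100 kip·in

T = A_s f_y = 9.19 × 60 = 551.4 kips.
a = T/(0.85 f'_c b) = 551.4/(0.85 × 4.85 × 17.4) = 7.687 in.
M_n = T(d − a/2) = 551.4 × (26.3 − 3.8435) = 12382.5 kip·in.
φM_n = 0.90 × 12382.5 = 11144.3 kip·in.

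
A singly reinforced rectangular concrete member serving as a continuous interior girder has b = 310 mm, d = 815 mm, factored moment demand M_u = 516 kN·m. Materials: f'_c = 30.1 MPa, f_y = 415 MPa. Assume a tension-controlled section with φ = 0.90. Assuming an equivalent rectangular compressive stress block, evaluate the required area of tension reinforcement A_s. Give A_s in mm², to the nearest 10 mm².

A_s ≈ 1800 mm²

M_n = M_u/φ = 516/0.90 = 573.333 kN·m.
With M_n = 0.85 f'_c a b (d − a/2), solve the quadratic for a:
a = d − √(d² − 2M_n/(0.85 f'_c b)) = 815 − √(815² − 2 × 573.333×10⁶/(0.85 × 30.1 × 310)) = 94.13 mm.
A_s = 0.85 f'_c a b / f_y = 0.85 × 30.1 × 94.13 × 310 / 415 = 1799.0 mm².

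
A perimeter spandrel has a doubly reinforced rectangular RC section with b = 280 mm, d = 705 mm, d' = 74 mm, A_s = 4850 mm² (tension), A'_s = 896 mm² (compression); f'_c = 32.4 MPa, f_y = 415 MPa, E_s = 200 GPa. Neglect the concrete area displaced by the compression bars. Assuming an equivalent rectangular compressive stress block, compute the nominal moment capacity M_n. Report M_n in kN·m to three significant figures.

Assume both tension and compression steel yield.
Net tension couple steel: A_s − A'_s = 3954 mm².
a = (A_s − A'_s) f_y / (0.85 f'_c b) = 1640910/(0.85 × 32.4 × 280) = 212.80 mm.
c = a/β₁ = 212.80/0.819 = 259.83 mm; ε'_s = 0.003(c − d')/c = 0.0021 ≥ f_y/E_s = 0.0021, so compression steel does yield.
M_n = (A_s − A'_s) f_y (d − a/2) + A'_s f_y (d − d') = [1640910 × (705 − 106.4) + 371840 × (705 − 74)] × 10⁻⁶ = 982.25 + 234.63 = 1216.88 kN·m.

M_n ≈ 1220 kN·m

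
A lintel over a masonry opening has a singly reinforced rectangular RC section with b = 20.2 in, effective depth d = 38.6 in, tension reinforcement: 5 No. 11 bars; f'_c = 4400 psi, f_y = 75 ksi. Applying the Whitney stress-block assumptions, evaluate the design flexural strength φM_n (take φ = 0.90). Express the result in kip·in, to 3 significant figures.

φM_n ≈ 18300 kip·in

A_s = 5 × 1.56 = 7.8 in².
T = A_s f_y = 7.8 × 75 = 585 kips.
a = T/(0.85 f'_c b) = 585/(0.85 × 4.4 × 20.2) = 7.743 in.
M_n = T(d − a/2) = 585 × (38.6 − 3.8715) = 20316.2 kip·in.
φM_n = 0.90 × 20316.2 = 18284.6 kip·in.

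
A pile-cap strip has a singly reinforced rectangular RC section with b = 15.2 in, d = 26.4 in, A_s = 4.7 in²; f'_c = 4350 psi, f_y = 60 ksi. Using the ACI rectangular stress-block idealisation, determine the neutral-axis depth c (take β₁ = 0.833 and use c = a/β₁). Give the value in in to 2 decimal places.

c ≈ 6.02 in

T = A_s f_y = 4.7 × 60 = 282 kips.
a = T/(0.85 f'_c b) = 282/(0.85 × 4.35 × 15.2) = 5.0176 in.
With β₁ = 0.833, c = a/β₁ = 5.0176/0.833 = 6.02 in.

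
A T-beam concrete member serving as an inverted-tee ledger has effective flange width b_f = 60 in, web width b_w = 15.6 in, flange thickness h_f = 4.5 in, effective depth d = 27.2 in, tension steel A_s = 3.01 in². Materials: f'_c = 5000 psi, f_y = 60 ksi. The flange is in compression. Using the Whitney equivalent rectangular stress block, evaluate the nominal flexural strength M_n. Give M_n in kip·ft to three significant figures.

Tension: T = A_s f_y = 3.01 × 60 = 180.6 kips.
Try a within the flange: a = T/(0.85 f'_c b_f) = 180.6/(0.85 × 5 × 60) = 0.708 in.
Since a = 0.708 ≤ h_f = 4.5 in, the stress block lies entirely in the flange; analyse as a rectangular beam of width b_f.
M_n = T(d − a/2) = 180.6 × (27.2 − 0.354) = 4848.4 kip·in.
M_n = 4848.4/12 = 404.03 kip·ft.

M_n ≈ 404 kip·ft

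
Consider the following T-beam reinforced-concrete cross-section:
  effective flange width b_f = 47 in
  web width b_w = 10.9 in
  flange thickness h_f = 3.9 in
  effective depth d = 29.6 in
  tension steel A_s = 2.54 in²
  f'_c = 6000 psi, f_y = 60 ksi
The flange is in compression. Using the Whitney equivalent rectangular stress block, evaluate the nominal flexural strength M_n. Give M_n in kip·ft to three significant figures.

M_n ≈ 372 kip·ft

Tension: T = A_s f_y = 2.54 × 60 = 152.4 kips.
Try a within the flange: a = T/(0.85 f'_c b_f) = 152.4/(0.85 × 6 × 47) = 0.636 in.
Since a = 0.636 ≤ h_f = 3.9 in, the stress block lies entirely in the flange; analyse as a rectangular beam of width b_f.
M_n = T(d − a/2) = 152.4 × (29.6 − 0.318) = 4462.6 kip·in.
M_n = 4462.6/12 = 371.88 kip·ft.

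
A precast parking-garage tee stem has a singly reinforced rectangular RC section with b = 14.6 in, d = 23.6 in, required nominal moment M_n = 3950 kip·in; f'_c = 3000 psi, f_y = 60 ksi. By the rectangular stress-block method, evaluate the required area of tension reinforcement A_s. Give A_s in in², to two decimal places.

A_s ≈ 3.12 in²

From M_n = 0.85 f'_c a b (d − a/2):
a = d − √(d² − 2M_n/(0.85 f'_c b)) = 23.6 − √(23.6² − 2 × 3950/(0.85 × 3 × 14.6)) = 5.032 in.
A_s = 0.85 f'_c a b / f_y = 0.85 × 3 × 5.032 × 14.6 / 60 = 3.122 in².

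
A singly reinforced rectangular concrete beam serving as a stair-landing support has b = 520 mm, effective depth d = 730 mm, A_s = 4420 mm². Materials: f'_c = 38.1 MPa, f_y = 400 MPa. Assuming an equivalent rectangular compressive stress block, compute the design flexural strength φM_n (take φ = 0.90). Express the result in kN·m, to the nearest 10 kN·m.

φM_n ≈ 1080 kN·m

T = A_s f_y = 4420 × 400 = 1768000 N = 1768 kN.
From C = T: a = T/(0.85 f'_c b) = 1768000/(0.85 × 38.1 × 520) = 104.99 mm.
M_n = T(d − a/2) = 1768 kN × (730 − 52.495) mm = 1197.83 kN·m.
φM_n = 0.90 × 1197.83 = 1078.05 kN·m.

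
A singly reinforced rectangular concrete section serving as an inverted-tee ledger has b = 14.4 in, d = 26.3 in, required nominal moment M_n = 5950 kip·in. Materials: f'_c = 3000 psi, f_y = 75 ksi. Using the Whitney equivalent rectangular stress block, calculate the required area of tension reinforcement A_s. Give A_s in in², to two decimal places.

A_s ≈ 3.49 in²

From M_n = 0.85 f'_c a b (d − a/2):
a = d − √(d² − 2M_n/(0.85 f'_c b)) = 26.3 − √(26.3² − 2 × 5950/(0.85 × 3 × 14.4)) = 7.127 in.
A_s = 0.85 f'_c a b / f_y = 0.85 × 3 × 7.127 × 14.4 / 75 = 3.489 in².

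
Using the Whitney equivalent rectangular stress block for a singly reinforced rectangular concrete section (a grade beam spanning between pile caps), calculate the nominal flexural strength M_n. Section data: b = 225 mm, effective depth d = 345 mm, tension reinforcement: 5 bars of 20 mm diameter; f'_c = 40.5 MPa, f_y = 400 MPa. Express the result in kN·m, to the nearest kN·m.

M_n ≈ 191 kN·m

A_s = 5 × 314 = 1570 mm².
T = A_s f_y = 1570 × 400 = 628000 N = 628 kN.
From C = T: a = T/(0.85 f'_c b) = 628000/(0.85 × 40.5 × 225) = 81.08 mm.
M_n = T(d − a/2) = 628 kN × (345 − 40.54) mm = 191.20 kN·m.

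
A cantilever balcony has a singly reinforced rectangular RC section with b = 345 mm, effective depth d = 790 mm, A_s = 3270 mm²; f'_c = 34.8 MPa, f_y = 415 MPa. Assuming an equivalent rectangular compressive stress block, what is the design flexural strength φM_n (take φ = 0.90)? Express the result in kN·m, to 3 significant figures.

φM_n ≈ 884 kN·m

T = A_s f_y = 3270 × 415 = 1357050 N = 1357.05 kN.
From C = T: a = T/(0.85 f'_c b) = 1357050/(0.85 × 34.8 × 345) = 132.98 mm.
M_n = T(d − a/2) = 1357.05 kN × (790 − 66.49) mm = 981.84 kN·m.
φM_n = 0.90 × 981.84 = 883.66 kN·m.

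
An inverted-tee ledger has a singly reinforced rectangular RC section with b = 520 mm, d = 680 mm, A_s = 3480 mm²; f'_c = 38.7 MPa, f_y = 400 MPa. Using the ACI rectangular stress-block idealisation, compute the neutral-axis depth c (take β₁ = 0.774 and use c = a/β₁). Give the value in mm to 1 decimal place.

c ≈ 105.1 mm

T = A_s f_y = 3480 × 400 = 1392000 N = 1392 kN.
Setting C = 0.85 f'_c a b equal to T: a = 1392000/(0.85 × 38.7 × 520) = 81.378 mm.
With β₁ = 0.774, c = a/β₁ = 81.378/0.774 = 105.1 mm.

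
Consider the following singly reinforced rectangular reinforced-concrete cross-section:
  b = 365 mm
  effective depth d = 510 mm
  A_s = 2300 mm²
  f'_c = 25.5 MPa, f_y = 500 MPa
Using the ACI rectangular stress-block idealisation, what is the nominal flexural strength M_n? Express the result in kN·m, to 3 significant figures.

M_n ≈ 503 kN·m

T = A_s f_y = 2300 × 500 = 1150000 N = 1150 kN.
From C = T: a = T/(0.85 f'_c b) = 1150000/(0.85 × 25.5 × 365) = 145.36 mm.
M_n = T(d − a/2) = 1150 kN × (510 − 72.68) mm = 502.92 kN·m.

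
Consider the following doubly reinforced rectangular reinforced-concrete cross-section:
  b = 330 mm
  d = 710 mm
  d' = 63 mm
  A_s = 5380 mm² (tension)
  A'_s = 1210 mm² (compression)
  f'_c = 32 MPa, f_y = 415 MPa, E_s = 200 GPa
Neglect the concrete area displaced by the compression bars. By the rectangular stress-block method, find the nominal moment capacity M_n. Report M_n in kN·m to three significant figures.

M_n ≈ 1390 kN·m

Assume both tension and compression steel yield.
Net tension couple steel: A_s − A'_s = 4170 mm².
a = (A_s − A'_s) f_y / (0.85 f'_c b) = 1730550/(0.85 × 32 × 330) = 192.80 mm.
c = a/β₁ = 192.80/0.821 = 234.84 mm; ε'_s = 0.003(c − d')/c = 0.0022 ≥ f_y/E_s = 0.0021, so compression steel does yield.
M_n = (A_s − A'_s) f_y (d − a/2) + A'_s f_y (d − d') = [1730550 × (710 − 96.4) + 502150 × (710 − 63)] × 10⁻⁶ = 1061.87 + 324.89 = 1386.76 kN·m.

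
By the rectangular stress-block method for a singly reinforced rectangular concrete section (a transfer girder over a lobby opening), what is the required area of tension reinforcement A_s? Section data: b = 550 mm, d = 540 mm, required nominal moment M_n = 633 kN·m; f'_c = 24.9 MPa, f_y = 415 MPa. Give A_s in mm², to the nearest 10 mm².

A_s ≈ 3150 mm²

With M_n = 0.85 f'_c a b (d − a/2), solve the quadratic for a:
a = d − √(d² − 2M_n/(0.85 f'_c b)) = 540 − √(540² − 2 × 633×10⁶/(0.85 × 24.9 × 550)) = 112.40 mm.
A_s = 0.85 f'_c a b / f_y = 0.85 × 24.9 × 112.40 × 550 / 415 = 3152.8 mm².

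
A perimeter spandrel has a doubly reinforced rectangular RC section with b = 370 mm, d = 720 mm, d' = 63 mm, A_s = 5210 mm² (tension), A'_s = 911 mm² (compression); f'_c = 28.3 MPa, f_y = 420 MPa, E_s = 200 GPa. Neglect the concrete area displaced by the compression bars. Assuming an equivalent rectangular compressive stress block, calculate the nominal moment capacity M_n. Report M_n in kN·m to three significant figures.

M_n ≈ 1370 kN·m

Assume both tension and compression steel yield.
Net tension couple steel: A_s − A'_s = 4299 mm².
a = (A_s − A'_s) f_y / (0.85 f'_c b) = 1805580/(0.85 × 28.3 × 370) = 202.87 mm.
c = a/β₁ = 202.87/0.848 = 239.23 mm; ε'_s = 0.003(c − d')/c = 0.0022 ≥ f_y/E_s = 0.0021, so compression steel does yield.
M_n = (A_s − A'_s) f_y (d − a/2) + A'_s f_y (d − d') = [1805580 × (720 − 101.435) + 382620 × (720 − 63)] × 10⁻⁶ = 1116.87 + 251.38 = 1368.25 kN·m.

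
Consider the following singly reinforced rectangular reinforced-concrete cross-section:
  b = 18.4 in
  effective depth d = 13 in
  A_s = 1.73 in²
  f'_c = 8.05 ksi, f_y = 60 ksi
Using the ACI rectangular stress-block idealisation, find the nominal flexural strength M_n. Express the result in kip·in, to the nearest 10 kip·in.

M_n ≈ 1310 kip·in

T = A_s f_y = 1.73 × 60 = 103.8 kips.
a = T/(0.85 f'_c b) = 103.8/(0.85 × 8.05 × 18.4) = 0.824 in.
M_n = T(d − a/2) = 103.8 × (13 − 0.412) = 1306.6 kip·in.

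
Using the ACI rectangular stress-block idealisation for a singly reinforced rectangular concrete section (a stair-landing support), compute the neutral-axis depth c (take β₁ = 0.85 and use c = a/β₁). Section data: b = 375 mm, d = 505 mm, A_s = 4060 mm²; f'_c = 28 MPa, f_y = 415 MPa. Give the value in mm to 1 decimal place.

T = A_s f_y = 4060 × 415 = 1684900 N = 1684.9 kN.
Setting C = 0.85 f'_c a b equal to T: a = 1684900/(0.85 × 28 × 375) = 188.784 mm.
With β₁ = 0.85, c = a/β₁ = 188.784/0.85 = 222.1 mm.

c ≈ 222.1 mm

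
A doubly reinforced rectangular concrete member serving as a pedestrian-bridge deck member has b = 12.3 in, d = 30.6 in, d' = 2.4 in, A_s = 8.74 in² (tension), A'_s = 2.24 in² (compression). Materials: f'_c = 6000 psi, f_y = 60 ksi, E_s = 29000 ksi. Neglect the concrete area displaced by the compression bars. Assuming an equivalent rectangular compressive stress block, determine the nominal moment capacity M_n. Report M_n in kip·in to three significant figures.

Assume both steels yield.
a = (A_s − A'_s) f_y/(0.85 f'_c b) = (8.74 − 2.24) × 60/(0.85 × 6 × 12.3) = 6.217 in.
c = a/β₁ = 6.217/0.75 = 8.289 in; ε'_s = 0.003(c − d')/c = 0.0021 ≥ ε_y = 0.0021, so the compression steel yields.
M_n = (A_s − A'_s) f_y (d − a/2) + A'_s f_y (d − d') = 390 × (30.6 − 3.1085) + 134.4 × (30.6 − 2.4) = 10721.7 + 3790.1 = 14511.8 kip·in.

M_n ≈ 14500 kip·in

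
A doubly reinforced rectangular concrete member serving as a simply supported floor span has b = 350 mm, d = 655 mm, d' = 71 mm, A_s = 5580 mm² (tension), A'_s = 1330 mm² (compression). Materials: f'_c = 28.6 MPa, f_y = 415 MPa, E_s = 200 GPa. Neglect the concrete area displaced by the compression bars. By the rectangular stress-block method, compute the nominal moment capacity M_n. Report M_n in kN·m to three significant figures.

M_n ≈ 1290 kN·m

Assume both tension and compression steel yield.
Net tension couple steel: A_s − A'_s = 4250 mm².
a = (A_s − A'_s) f_y / (0.85 f'_c b) = 1763750/(0.85 × 28.6 × 350) = 207.29 mm.
c = a/β₁ = 207.29/0.846 = 245.02 mm; ε'_s = 0.003(c − d')/c = 0.0021 ≥ f_y/E_s = 0.0021, so compression steel does yield.
M_n = (A_s − A'_s) f_y (d − a/2) + A'_s f_y (d − d') = [1763750 × (655 − 103.645) + 551950 × (655 − 71)] × 10⁻⁶ = 972.45 + 322.34 = 1294.79 kN·m.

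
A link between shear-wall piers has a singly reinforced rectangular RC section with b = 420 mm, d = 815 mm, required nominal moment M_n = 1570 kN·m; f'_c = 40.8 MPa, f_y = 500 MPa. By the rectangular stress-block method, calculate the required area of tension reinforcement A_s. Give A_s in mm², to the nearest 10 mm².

A_s ≈ 4230 mm²

With M_n = 0.85 f'_c a b (d − a/2), solve the quadratic for a:
a = d − √(d² − 2M_n/(0.85 f'_c b)) = 815 − √(815² − 2 × 1570×10⁶/(0.85 × 40.8 × 420)) = 145.19 mm.
A_s = 0.85 f'_c a b / f_y = 0.85 × 40.8 × 145.19 × 420 / 500 = 4229.6 mm².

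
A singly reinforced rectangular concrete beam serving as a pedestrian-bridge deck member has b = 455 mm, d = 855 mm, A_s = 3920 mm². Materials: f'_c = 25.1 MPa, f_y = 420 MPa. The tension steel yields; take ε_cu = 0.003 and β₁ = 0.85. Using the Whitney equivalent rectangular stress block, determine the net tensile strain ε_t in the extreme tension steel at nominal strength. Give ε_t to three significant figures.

ε_t ≈ 0.00986

a = A_s f_y/(0.85 f'_c b) = 169.60 mm.
β₁ = 0.85, so c = a/β₁ = 169.60/0.85 = 199.53 mm.
From the linear strain diagram with ε_cu = 0.003: ε_t = 0.003 (d − c)/c = 0.003 × (855 − 199.53)/199.53 = 0.00986.
Since ε_t ≥ 0.005, the section is tension-controlled.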